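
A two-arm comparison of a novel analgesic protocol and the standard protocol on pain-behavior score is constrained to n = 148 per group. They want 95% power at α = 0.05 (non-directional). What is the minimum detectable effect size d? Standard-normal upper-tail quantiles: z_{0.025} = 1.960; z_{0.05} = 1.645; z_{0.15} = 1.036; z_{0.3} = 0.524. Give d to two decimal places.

For two independent groups of n = 148 each: d_min = (z_{α/2} + z_β)·√(2/n).
z-sum = 1.960 + 1.645 = 3.605.
d_min = 3.605 × √(2/148) = 3.605 × 0.1162 = 0.419.

d_min ≈ 0.42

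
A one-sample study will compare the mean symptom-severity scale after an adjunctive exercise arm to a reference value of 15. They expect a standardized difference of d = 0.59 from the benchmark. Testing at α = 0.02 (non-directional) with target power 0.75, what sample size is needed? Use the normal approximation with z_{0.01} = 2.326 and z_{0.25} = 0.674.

n = 26

For a one-sample test: n = ((z_{α/2} + z_β) / d)².
z_{α/2} + z_β = 2.326 + 0.674 = 3.000.
n = (3.000 / 0.59)² = 5.085² = 25.85.
Round up.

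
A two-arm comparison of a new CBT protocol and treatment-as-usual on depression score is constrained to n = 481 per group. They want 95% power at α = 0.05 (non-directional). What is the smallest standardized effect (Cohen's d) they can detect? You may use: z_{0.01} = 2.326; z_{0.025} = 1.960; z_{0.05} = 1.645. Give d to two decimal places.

d_min ≈ 0.23

For two independent groups of n = 481 each: d_min = (z_{α/2} + z_β)·√(2/n).
z-sum = 1.960 + 1.645 = 3.605.
d_min = 3.605 × √(2/481) = 3.605 × 0.0645 = 0.232.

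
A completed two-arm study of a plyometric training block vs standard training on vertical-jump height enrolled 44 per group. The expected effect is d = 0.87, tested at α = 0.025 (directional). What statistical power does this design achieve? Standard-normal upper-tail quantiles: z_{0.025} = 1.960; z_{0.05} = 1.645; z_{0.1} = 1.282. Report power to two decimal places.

power ≈ 0.98

For two equal groups, power = Φ(d·√(n/2) − z_{α}).
d·√(n/2) = 0.87 × √(44/2) = 0.87 × 4.690 = 4.081.
z_β = 4.081 − 1.960 = 2.121.
Power = Φ(2.121) = 0.983.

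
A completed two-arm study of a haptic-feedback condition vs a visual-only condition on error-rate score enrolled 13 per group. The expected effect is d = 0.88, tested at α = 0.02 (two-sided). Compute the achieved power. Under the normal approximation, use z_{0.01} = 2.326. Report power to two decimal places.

For two equal groups, power = Φ(d·√(n/2) − z_{α/2}).
d·√(n/2) = 0.88 × √(13/2) = 0.88 × 2.550 = 2.244.
z_β = 2.244 − 2.326 = -0.082.
Power = Φ(-0.082) = 0.467.

power ≈ 0.47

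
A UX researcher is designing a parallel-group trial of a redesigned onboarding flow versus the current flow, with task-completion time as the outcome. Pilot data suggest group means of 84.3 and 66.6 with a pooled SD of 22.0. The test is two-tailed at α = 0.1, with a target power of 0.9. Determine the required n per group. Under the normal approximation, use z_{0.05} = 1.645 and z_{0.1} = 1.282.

n = 27 per group

Cohen's d = |M₁ − M₂| / SD_pooled = |84.3 − 66.6| / 22.0 = 17.7 / 22.0 = 0.805.
For two independent groups with equal n: n = 2·((z_{α/2} + z_β) / d)².
z_{α/2} + z_β = 1.645 + 1.282 = 2.927.
n = 2 × (2.927 / 0.805)² = 2 × 3.636² = 2 × 13.22 = 26.4.
Round up to the next whole participant.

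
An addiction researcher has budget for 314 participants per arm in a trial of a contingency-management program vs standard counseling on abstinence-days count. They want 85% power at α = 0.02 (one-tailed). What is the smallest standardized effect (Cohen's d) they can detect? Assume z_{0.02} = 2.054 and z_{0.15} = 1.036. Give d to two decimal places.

d_min ≈ 0.25

For two independent groups of n = 314 each: d_min = (z_{α} + z_β)·√(2/n).
z-sum = 2.054 + 1.036 = 3.090.
d_min = 3.090 × √(2/314) = 3.090 × 0.0798 = 0.247.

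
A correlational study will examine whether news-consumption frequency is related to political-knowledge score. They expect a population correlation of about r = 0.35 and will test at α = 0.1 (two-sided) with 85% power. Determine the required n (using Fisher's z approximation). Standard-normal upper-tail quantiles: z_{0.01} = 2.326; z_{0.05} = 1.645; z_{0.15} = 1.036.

Fisher's z: C = ½·ln((1+r)/(1−r)) = ½·ln(2.0769) = 0.3654.
n = ((z_{α/2} + z_β)/C)² + 3.
(1.645 + 1.036) / 0.3654 = 2.681 / 0.3654 = 7.337.
n = 7.337² + 3 = 53.83 + 3 = 56.8.
Round up.

n = 57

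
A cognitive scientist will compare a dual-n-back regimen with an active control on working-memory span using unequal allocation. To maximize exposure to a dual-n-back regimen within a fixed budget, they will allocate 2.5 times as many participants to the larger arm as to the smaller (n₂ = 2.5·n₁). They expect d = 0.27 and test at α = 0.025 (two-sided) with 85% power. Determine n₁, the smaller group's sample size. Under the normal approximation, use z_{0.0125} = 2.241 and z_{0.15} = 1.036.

With allocation ratio k = n₂/n₁ = 2.5, Var(x̄₁−x̄₂) = σ²(1/n₁ + 1/(k·n₁)) = σ²·(k+1)/(k·n₁).
So n₁ = (1 + 1/k)·((z_{α/2} + z_β)/d)² = 1.400 × (3.277/0.27)².
n₁ = 1.400 × 147.31 = 206.2.
Round up: n₁ = 207, giving n₂ = ⌈2.5 × 207⌉ = ⌈517.5⌉ = 518.

n₁ = 207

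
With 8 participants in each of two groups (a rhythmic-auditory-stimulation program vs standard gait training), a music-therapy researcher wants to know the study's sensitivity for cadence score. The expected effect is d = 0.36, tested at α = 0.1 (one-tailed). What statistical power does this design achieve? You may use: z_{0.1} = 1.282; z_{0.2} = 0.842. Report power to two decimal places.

For two equal groups, power = Φ(d·√(n/2) − z_{α}).
d·√(n/2) = 0.36 × √(8/2) = 0.36 × 2.000 = 0.720.
z_β = 0.720 − 1.282 = -0.562.
Power = Φ(-0.562) = 0.287.

power ≈ 0.29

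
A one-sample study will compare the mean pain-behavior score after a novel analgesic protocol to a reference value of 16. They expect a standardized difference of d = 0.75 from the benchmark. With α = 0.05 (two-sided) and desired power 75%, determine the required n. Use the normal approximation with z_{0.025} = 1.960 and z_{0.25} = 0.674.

For a one-sample test: n = ((z_{α/2} + z_β) / d)².
z_{α/2} + z_β = 1.960 + 0.674 = 2.634.
n = (2.634 / 0.75)² = 3.512² = 12.33.
Round up.

n = 13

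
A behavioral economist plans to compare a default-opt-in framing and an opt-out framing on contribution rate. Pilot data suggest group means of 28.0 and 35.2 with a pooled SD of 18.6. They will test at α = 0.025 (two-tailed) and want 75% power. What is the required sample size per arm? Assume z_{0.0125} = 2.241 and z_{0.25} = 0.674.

n = 114 per group

Cohen's d = |M₁ − M₂| / SD_pooled = |28.0 − 35.2| / 18.6 = 7.2 / 18.6 = 0.387.
For two independent groups with equal n: n = 2·((z_{α/2} + z_β) / d)².
z_{α/2} + z_β = 2.241 + 0.674 = 2.915.
n = 2 × (2.915 / 0.387)² = 2 × 7.532² = 2 × 56.74 = 113.5.
Round up to the next whole participant.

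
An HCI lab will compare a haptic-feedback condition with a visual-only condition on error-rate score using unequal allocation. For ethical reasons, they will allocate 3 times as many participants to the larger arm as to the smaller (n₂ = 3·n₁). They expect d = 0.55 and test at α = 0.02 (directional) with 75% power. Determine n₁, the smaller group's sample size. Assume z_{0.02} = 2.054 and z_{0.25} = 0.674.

n₁ = 33

With allocation ratio k = n₂/n₁ = 3, Var(x̄₁−x̄₂) = σ²(1/n₁ + 1/(k·n₁)) = σ²·(k+1)/(k·n₁).
So n₁ = (1 + 1/k)·((z_{α} + z_β)/d)² = 1.333 × (2.728/0.55)².
n₁ = 1.333 × 24.60 = 32.8.
Round up: n₁ = 33, giving n₂ = 3 × 33 = 99.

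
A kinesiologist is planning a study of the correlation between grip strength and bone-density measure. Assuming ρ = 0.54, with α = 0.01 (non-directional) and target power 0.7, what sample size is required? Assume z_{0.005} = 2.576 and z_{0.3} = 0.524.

Fisher's z: C = ½·ln((1+r)/(1−r)) = ½·ln(3.3478) = 0.6042.
n = ((z_{α/2} + z_β)/C)² + 3.
(2.576 + 0.524) / 0.6042 = 3.100 / 0.6042 = 5.131.
n = 5.131² + 3 = 26.32 + 3 = 29.3.
Round up.

n = 30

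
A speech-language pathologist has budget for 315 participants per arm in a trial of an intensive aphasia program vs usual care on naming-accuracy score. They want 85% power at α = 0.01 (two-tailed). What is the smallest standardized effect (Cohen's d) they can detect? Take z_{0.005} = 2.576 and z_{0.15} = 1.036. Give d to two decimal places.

d_min ≈ 0.29

For two independent groups of n = 315 each: d_min = (z_{α/2} + z_β)·√(2/n).
z-sum = 2.576 + 1.036 = 3.612.
d_min = 3.612 × √(2/315) = 3.612 × 0.0797 = 0.288.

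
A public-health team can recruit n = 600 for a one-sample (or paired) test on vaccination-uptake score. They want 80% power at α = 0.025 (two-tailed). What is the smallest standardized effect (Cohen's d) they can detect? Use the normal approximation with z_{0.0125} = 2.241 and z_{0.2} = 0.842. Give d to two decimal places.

d_min ≈ 0.13

For a single sample (or paired design) of n = 600: d_min = (z_{α/2} + z_β)/√n.
z-sum = 2.241 + 0.842 = 3.083.
d_min = 3.083 / √600 = 3.083 / 24.495 = 0.126.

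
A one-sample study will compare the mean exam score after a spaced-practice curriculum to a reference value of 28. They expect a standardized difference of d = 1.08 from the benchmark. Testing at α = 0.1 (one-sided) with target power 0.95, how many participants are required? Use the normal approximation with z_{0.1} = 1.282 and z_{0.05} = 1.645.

n = 8

For a one-sample test: n = ((z_{α} + z_β) / d)².
z_{α} + z_β = 1.282 + 1.645 = 2.927.
n = (2.927 / 1.08)² = 2.710² = 7.35.
Round up.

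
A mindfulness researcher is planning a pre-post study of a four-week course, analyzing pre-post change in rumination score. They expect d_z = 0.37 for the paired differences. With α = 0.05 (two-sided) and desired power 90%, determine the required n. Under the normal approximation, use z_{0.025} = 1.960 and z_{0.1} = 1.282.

n = 77 pairs

For a paired (one-sample on differences) test: n = ((z_{α/2} + z_β) / d)².
z_{α/2} + z_β = 1.960 + 1.282 = 3.242.
n = (3.242 / 0.37)² = 8.762² = 76.78.
Round up.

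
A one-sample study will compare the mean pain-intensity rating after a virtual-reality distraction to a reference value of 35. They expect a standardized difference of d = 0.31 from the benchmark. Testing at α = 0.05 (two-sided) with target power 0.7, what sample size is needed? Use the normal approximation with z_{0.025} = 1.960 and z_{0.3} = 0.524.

n = 65

For a one-sample test: n = ((z_{α/2} + z_β) / d)².
z_{α/2} + z_β = 1.960 + 0.524 = 2.484.
n = (2.484 / 0.31)² = 8.013² = 64.21.
Round up.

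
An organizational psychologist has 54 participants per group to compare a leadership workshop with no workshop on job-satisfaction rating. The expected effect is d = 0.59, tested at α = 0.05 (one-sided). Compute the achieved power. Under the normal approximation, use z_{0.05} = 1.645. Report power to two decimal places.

power ≈ 0.92

For two equal groups, power = Φ(d·√(n/2) − z_{α}).
d·√(n/2) = 0.59 × √(54/2) = 0.59 × 5.196 = 3.066.
z_β = 3.066 − 1.645 = 1.421.
Power = Φ(1.421) = 0.922.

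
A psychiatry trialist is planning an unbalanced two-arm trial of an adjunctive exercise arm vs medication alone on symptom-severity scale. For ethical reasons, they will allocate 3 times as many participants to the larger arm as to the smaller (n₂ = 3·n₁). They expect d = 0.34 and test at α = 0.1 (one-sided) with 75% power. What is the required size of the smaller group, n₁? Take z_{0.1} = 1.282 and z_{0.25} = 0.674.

With allocation ratio k = n₂/n₁ = 3, Var(x̄₁−x̄₂) = σ²(1/n₁ + 1/(k·n₁)) = σ²·(k+1)/(k·n₁).
So n₁ = (1 + 1/k)·((z_{α} + z_β)/d)² = 1.333 × (1.956/0.34)².
n₁ = 1.333 × 33.10 = 44.1.
Round up: n₁ = 45, giving n₂ = 3 × 45 = 135.

n₁ = 45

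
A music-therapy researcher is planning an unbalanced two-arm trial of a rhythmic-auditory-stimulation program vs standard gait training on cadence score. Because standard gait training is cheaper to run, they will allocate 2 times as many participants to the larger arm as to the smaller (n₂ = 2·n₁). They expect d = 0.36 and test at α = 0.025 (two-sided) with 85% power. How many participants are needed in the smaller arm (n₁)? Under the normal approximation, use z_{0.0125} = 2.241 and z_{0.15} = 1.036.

n₁ = 125

With allocation ratio k = n₂/n₁ = 2, Var(x̄₁−x̄₂) = σ²(1/n₁ + 1/(k·n₁)) = σ²·(k+1)/(k·n₁).
So n₁ = (1 + 1/k)·((z_{α/2} + z_β)/d)² = 1.500 × (3.277/0.36)².
n₁ = 1.500 × 82.86 = 124.3.
Round up: n₁ = 125, giving n₂ = 2 × 125 = 250.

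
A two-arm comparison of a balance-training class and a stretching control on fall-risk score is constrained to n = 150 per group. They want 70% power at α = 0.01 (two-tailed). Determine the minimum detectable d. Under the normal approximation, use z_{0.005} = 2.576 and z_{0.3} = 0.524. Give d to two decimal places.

d_min ≈ 0.36

For two independent groups of n = 150 each: d_min = (z_{α/2} + z_β)·√(2/n).
z-sum = 2.576 + 0.524 = 3.100.
d_min = 3.100 × √(2/150) = 3.100 × 0.1155 = 0.358.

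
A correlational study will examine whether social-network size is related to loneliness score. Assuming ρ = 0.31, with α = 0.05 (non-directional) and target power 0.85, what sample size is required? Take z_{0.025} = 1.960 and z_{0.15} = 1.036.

Fisher's z: C = ½·ln((1+r)/(1−r)) = ½·ln(1.8986) = 0.3205.
n = ((z_{α/2} + z_β)/C)² + 3.
(1.960 + 1.036) / 0.3205 = 2.996 / 0.3205 = 9.348.
n = 9.348² + 3 = 87.38 + 3 = 90.4.
Round up.

n = 91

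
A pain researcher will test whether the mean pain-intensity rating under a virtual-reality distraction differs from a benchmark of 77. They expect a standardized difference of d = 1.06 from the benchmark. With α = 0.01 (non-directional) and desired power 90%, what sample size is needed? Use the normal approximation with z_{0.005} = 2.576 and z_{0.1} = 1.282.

For a one-sample test: n = ((z_{α/2} + z_β) / d)².
z_{α/2} + z_β = 2.576 + 1.282 = 3.858.
n = (3.858 / 1.06)² = 3.640² = 13.25.
Round up.

n = 14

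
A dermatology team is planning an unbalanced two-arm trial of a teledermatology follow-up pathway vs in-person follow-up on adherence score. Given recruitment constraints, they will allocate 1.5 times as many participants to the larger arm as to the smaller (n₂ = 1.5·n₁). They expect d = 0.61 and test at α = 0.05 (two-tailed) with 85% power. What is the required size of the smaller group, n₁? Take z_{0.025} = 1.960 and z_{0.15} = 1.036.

n₁ = 41

With allocation ratio k = n₂/n₁ = 1.5, Var(x̄₁−x̄₂) = σ²(1/n₁ + 1/(k·n₁)) = σ²·(k+1)/(k·n₁).
So n₁ = (1 + 1/k)·((z_{α/2} + z_β)/d)² = 1.667 × (2.996/0.61)².
n₁ = 1.667 × 24.12 = 40.2.
Round up: n₁ = 41, giving n₂ = ⌈1.5 × 41⌉ = ⌈61.5⌉ = 62.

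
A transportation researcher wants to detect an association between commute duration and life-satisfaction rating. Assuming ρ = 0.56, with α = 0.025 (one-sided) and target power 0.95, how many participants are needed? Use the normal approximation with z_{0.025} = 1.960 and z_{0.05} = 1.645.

n = 36

Fisher's z: C = ½·ln((1+r)/(1−r)) = ½·ln(3.5455) = 0.6328.
n = ((z_{α} + z_β)/C)² + 3.
(1.960 + 1.645) / 0.6328 = 3.605 / 0.6328 = 5.697.
n = 5.697² + 3 = 32.45 + 3 = 35.5.
Round up.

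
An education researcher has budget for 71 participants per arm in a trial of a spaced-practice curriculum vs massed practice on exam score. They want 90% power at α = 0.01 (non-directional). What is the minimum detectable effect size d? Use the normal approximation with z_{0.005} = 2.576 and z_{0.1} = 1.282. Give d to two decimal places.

d_min ≈ 0.65

For two independent groups of n = 71 each: d_min = (z_{α/2} + z_β)·√(2/n).
z-sum = 2.576 + 1.282 = 3.858.
d_min = 3.858 × √(2/71) = 3.858 × 0.1678 = 0.648.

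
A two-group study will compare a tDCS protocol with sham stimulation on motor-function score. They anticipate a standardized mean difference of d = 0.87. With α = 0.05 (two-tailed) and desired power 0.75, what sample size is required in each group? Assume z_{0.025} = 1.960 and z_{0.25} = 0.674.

For two independent groups with equal n: n = 2·((z_{α/2} + z_β) / d)².
z_{α/2} + z_β = 1.960 + 0.674 = 2.634.
n = 2 × (2.634 / 0.87)² = 2 × 3.028² = 2 × 9.17 = 18.3.
Round up to the next whole participant.

n = 19 per group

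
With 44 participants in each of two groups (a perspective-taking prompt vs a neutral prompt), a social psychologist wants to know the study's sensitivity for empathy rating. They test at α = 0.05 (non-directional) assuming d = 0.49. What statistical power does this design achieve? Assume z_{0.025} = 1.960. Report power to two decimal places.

power ≈ 0.63

For two equal groups, power = Φ(d·√(n/2) − z_{α/2}).
d·√(n/2) = 0.49 × √(44/2) = 0.49 × 4.690 = 2.298.
z_β = 2.298 − 1.960 = 0.338.
Power = Φ(0.338) = 0.632.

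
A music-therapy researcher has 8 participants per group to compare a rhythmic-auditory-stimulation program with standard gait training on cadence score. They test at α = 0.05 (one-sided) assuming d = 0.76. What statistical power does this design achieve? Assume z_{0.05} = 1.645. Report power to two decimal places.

power ≈ 0.45

For two equal groups, power = Φ(d·√(n/2) − z_{α}).
d·√(n/2) = 0.76 × √(8/2) = 0.76 × 2.000 = 1.520.
z_β = 1.520 − 1.645 = -0.125.
Power = Φ(-0.125) = 0.450.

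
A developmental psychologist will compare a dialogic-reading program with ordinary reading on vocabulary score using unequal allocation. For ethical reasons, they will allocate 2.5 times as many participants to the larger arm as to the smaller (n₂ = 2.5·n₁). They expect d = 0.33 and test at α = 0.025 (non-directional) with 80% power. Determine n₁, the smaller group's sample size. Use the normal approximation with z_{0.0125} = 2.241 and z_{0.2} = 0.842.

n₁ = 123

With allocation ratio k = n₂/n₁ = 2.5, Var(x̄₁−x̄₂) = σ²(1/n₁ + 1/(k·n₁)) = σ²·(k+1)/(k·n₁).
So n₁ = (1 + 1/k)·((z_{α/2} + z_β)/d)² = 1.400 × (3.083/0.33)².
n₁ = 1.400 × 87.28 = 122.2.
Round up: n₁ = 123, giving n₂ = ⌈2.5 × 123⌉ = ⌈307.5⌉ = 308.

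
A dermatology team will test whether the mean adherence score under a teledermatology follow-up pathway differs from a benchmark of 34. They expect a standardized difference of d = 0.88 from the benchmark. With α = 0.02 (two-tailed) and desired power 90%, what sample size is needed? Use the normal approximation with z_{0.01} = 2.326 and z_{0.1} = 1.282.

For a one-sample test: n = ((z_{α/2} + z_β) / d)².
z_{α/2} + z_β = 2.326 + 1.282 = 3.608.
n = (3.608 / 0.88)² = 4.100² = 16.81.
Round up.

n = 17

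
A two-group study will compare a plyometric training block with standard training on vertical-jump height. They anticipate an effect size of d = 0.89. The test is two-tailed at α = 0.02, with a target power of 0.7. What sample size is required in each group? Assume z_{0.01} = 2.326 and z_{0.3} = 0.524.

For two independent groups with equal n: n = 2·((z_{α/2} + z_β) / d)².
z_{α/2} + z_β = 2.326 + 0.524 = 2.850.
n = 2 × (2.850 / 0.89)² = 2 × 3.202² = 2 × 10.25 = 20.5.
Round up to the next whole participant.

n = 21 per group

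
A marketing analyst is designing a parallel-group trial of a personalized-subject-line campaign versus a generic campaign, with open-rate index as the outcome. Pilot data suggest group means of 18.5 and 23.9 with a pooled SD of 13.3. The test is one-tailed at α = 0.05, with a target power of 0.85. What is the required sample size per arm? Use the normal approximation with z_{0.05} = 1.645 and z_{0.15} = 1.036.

n = 88 per group

Cohen's d = |M₁ − M₂| / SD_pooled = |18.5 − 23.9| / 13.3 = 5.4 / 13.3 = 0.406.
For two independent groups with equal n: n = 2·((z_{α} + z_β) / d)².
z_{α} + z_β = 1.645 + 1.036 = 2.681.
n = 2 × (2.681 / 0.406)² = 2 × 6.603² = 2 × 43.61 = 87.2.
Round up to the next whole participant.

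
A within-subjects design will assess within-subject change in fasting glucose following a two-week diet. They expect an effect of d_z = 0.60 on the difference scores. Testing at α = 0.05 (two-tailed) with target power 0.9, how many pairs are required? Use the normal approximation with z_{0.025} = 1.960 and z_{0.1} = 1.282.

For a paired (one-sample on differences) test: n = ((z_{α/2} + z_β) / d)².
z_{α/2} + z_β = 1.960 + 1.282 = 3.242.
n = (3.242 / 0.60)² = 5.403² = 29.20.
Round up.

n = 30 pairs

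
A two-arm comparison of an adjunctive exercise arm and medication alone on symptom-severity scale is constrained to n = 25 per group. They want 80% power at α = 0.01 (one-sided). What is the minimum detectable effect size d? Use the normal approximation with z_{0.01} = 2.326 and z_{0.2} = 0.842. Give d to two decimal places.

d_min ≈ 0.90

For two independent groups of n = 25 each: d_min = (z_{α} + z_β)·√(2/n).
z-sum = 2.326 + 0.842 = 3.168.
d_min = 3.168 × √(2/25) = 3.168 × 0.2828 = 0.896.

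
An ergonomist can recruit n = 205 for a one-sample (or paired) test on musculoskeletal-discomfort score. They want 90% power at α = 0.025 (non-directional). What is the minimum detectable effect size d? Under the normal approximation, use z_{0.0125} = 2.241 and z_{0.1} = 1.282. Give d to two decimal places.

For a single sample (or paired design) of n = 205: d_min = (z_{α/2} + z_β)/√n.
z-sum = 2.241 + 1.282 = 3.523.
d_min = 3.523 / √205 = 3.523 / 14.318 = 0.246.

d_min ≈ 0.25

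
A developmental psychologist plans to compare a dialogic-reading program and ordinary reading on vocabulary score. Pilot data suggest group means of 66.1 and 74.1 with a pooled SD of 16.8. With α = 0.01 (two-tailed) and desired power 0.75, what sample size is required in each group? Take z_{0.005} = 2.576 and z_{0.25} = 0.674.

n = 94 per group

Cohen's d = |M₁ − M₂| / SD_pooled = |66.1 − 74.1| / 16.8 = 8.0 / 16.8 = 0.476.
For two independent groups with equal n: n = 2·((z_{α/2} + z_β) / d)².
z_{α/2} + z_β = 2.576 + 0.674 = 3.250.
n = 2 × (3.250 / 0.476)² = 2 × 6.828² = 2 × 46.62 = 93.2.
Round up to the next whole participant.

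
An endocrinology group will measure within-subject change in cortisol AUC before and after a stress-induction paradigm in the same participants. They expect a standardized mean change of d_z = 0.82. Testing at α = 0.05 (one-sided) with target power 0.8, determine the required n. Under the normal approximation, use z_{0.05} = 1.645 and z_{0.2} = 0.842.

For a paired (one-sample on differences) test: n = ((z_{α} + z_β) / d)².
z_{α} + z_β = 1.645 + 0.842 = 2.487.
n = (2.487 / 0.82)² = 3.033² = 9.20.
Round up.

n = 10 pairs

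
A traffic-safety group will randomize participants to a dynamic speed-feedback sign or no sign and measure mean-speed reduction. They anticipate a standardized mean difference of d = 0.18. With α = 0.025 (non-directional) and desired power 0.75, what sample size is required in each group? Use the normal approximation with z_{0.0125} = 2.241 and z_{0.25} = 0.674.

n = 525 per group

For two independent groups with equal n: n = 2·((z_{α/2} + z_β) / d)².
z_{α/2} + z_β = 2.241 + 0.674 = 2.915.
n = 2 × (2.915 / 0.18)² = 2 × 16.194² = 2 × 262.26 = 524.5.
Round up to the next whole participant.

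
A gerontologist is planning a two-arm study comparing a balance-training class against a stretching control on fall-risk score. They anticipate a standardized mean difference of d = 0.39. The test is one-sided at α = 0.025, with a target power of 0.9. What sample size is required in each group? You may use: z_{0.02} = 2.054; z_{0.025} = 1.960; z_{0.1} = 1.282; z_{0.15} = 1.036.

n = 139 per group

For two independent groups with equal n: n = 2·((z_{α} + z_β) / d)².
z_{α} + z_β = 1.960 + 1.282 = 3.242.
n = 2 × (3.242 / 0.39)² = 2 × 8.313² = 2 × 69.10 = 138.2.
Round up to the next whole participant.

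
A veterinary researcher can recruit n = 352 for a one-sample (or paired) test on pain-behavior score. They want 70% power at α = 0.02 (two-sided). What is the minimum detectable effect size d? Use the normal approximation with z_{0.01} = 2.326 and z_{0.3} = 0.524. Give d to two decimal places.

d_min ≈ 0.15

For a single sample (or paired design) of n = 352: d_min = (z_{α/2} + z_β)/√n.
z-sum = 2.326 + 0.524 = 2.850.
d_min = 2.850 / √352 = 2.850 / 18.762 = 0.152.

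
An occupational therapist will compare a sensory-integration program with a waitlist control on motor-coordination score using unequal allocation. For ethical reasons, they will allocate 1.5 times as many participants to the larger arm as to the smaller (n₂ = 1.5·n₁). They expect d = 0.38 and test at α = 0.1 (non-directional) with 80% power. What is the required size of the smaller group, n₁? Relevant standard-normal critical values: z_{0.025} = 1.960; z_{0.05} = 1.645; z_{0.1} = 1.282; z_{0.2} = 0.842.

n₁ = 72

With allocation ratio k = n₂/n₁ = 1.5, Var(x̄₁−x̄₂) = σ²(1/n₁ + 1/(k·n₁)) = σ²·(k+1)/(k·n₁).
So n₁ = (1 + 1/k)·((z_{α/2} + z_β)/d)² = 1.667 × (2.487/0.38)².
n₁ = 1.667 × 42.83 = 71.4.
Round up: n₁ = 72, giving n₂ = 1.5 × 72 = 108.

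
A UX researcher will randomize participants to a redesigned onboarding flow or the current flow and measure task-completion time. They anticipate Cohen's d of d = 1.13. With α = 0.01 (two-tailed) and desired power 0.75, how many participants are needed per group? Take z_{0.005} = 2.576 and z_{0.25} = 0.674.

For two independent groups with equal n: n = 2·((z_{α/2} + z_β) / d)².
z_{α/2} + z_β = 2.576 + 0.674 = 3.250.
n = 2 × (3.250 / 1.13)² = 2 × 2.876² = 2 × 8.27 = 16.5.
Round up to the next whole participant.

n = 17 per group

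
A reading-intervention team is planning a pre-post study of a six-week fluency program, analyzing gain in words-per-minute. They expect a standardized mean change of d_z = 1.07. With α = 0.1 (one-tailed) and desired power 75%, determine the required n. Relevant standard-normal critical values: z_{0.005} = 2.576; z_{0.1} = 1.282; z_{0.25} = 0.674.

For a paired (one-sample on differences) test: n = ((z_{α} + z_β) / d)².
z_{α} + z_β = 1.282 + 0.674 = 1.956.
n = (1.956 / 1.07)² = 1.828² = 3.34.
Round up.

n = 4 pairs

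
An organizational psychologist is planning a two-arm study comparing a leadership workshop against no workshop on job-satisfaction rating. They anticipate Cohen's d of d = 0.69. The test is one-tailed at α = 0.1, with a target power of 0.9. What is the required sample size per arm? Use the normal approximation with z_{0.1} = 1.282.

For two independent groups with equal n: n = 2·((z_{α} + z_β) / d)².
z_{α} + z_β = 1.282 + 1.282 = 2.564.
n = 2 × (2.564 / 0.69)² = 2 × 3.716² = 2 × 13.81 = 27.6.
Round up to the next whole participant.

n = 28 per group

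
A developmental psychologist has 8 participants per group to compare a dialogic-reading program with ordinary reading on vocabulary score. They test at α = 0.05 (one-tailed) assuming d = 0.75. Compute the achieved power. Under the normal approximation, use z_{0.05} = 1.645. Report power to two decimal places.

For two equal groups, power = Φ(d·√(n/2) − z_{α}).
d·√(n/2) = 0.75 × √(8/2) = 0.75 × 2.000 = 1.500.
z_β = 1.500 − 1.645 = -0.145.
Power = Φ(-0.145) = 0.442.

power ≈ 0.44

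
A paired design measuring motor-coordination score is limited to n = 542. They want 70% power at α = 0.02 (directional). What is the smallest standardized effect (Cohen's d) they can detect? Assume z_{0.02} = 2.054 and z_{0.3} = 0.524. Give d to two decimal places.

For a single sample (or paired design) of n = 542: d_min = (z_{α} + z_β)/√n.
z-sum = 2.054 + 0.524 = 2.578.
d_min = 2.578 / √542 = 2.578 / 23.281 = 0.111.

d_min ≈ 0.11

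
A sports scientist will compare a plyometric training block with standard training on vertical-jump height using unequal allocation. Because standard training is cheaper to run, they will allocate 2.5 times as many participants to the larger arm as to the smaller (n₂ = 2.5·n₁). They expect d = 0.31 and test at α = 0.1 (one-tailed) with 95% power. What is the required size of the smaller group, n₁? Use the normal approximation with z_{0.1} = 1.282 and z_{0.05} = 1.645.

With allocation ratio k = n₂/n₁ = 2.5, Var(x̄₁−x̄₂) = σ²(1/n₁ + 1/(k·n₁)) = σ²·(k+1)/(k·n₁).
So n₁ = (1 + 1/k)·((z_{α} + z_β)/d)² = 1.400 × (2.927/0.31)².
n₁ = 1.400 × 89.15 = 124.8.
Round up: n₁ = 125, giving n₂ = ⌈2.5 × 125⌉ = ⌈312.5⌉ = 313.

n₁ = 125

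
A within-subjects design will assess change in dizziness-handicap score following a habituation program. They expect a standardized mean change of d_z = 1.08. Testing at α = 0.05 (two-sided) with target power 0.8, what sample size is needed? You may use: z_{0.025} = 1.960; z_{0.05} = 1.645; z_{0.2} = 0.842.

n = 7 pairs

For a paired (one-sample on differences) test: n = ((z_{α/2} + z_β) / d)².
z_{α/2} + z_β = 1.960 + 0.842 = 2.802.
n = (2.802 / 1.08)² = 2.594² = 6.73.
Round up.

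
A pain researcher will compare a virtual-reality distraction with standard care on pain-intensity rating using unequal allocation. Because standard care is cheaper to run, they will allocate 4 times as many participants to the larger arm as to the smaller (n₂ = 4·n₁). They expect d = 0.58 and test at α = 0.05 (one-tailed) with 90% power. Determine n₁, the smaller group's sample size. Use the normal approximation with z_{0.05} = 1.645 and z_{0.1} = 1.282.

n₁ = 32

With allocation ratio k = n₂/n₁ = 4, Var(x̄₁−x̄₂) = σ²(1/n₁ + 1/(k·n₁)) = σ²·(k+1)/(k·n₁).
So n₁ = (1 + 1/k)·((z_{α} + z_β)/d)² = 1.250 × (2.927/0.58)².
n₁ = 1.250 × 25.47 = 31.8.
Round up: n₁ = 32, giving n₂ = 4 × 32 = 128.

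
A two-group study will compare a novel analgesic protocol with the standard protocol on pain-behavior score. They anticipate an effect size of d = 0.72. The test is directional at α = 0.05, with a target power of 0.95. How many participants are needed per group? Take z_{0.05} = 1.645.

For two independent groups with equal n: n = 2·((z_{α} + z_β) / d)².
z_{α} + z_β = 1.645 + 1.645 = 3.290.
n = 2 × (3.290 / 0.72)² = 2 × 4.569² = 2 × 20.88 = 41.8.
Round up to the next whole participant.

n = 42 per group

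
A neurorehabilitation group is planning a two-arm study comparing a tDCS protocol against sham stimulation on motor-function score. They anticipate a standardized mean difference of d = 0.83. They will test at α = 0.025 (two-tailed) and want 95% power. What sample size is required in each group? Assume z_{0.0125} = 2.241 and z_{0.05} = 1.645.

For two independent groups with equal n: n = 2·((z_{α/2} + z_β) / d)².
z_{α/2} + z_β = 2.241 + 1.645 = 3.886.
n = 2 × (3.886 / 0.83)² = 2 × 4.682² = 2 × 21.92 = 43.8.
Round up to the next whole participant.

n = 44 per group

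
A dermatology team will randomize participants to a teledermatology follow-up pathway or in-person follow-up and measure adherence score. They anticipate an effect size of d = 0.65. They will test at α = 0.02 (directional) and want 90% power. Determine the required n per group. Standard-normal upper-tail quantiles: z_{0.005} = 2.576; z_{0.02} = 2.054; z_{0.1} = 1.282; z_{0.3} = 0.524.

For two independent groups with equal n: n = 2·((z_{α} + z_β) / d)².
z_{α} + z_β = 2.054 + 1.282 = 3.336.
n = 2 × (3.336 / 0.65)² = 2 × 5.132² = 2 × 26.34 = 52.7.
Round up to the next whole participant.

n = 53 per group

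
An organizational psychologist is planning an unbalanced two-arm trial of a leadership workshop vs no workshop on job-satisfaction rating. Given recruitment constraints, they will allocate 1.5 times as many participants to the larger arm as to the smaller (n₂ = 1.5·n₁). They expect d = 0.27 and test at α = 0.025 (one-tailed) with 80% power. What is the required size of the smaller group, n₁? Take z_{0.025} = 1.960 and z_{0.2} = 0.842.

With allocation ratio k = n₂/n₁ = 1.5, Var(x̄₁−x̄₂) = σ²(1/n₁ + 1/(k·n₁)) = σ²·(k+1)/(k·n₁).
So n₁ = (1 + 1/k)·((z_{α} + z_β)/d)² = 1.667 × (2.802/0.27)².
n₁ = 1.667 × 107.70 = 179.5.
Round up: n₁ = 180, giving n₂ = 1.5 × 180 = 270.

n₁ = 180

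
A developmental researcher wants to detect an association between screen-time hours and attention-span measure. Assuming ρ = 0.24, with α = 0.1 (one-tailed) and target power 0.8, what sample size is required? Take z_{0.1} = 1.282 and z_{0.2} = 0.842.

Fisher's z: C = ½·ln((1+r)/(1−r)) = ½·ln(1.6316) = 0.2448.
n = ((z_{α} + z_β)/C)² + 3.
(1.282 + 0.842) / 0.2448 = 2.124 / 0.2448 = 8.676.
n = 8.676² + 3 = 75.28 + 3 = 78.3.
Round up.

n = 79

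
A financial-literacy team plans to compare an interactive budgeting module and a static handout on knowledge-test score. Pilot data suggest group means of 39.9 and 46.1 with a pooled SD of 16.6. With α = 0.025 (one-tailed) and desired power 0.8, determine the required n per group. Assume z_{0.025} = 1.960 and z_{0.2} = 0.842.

Cohen's d = |M₁ − M₂| / SD_pooled = |39.9 − 46.1| / 16.6 = 6.2 / 16.6 = 0.373.
For two independent groups with equal n: n = 2·((z_{α} + z_β) / d)².
z_{α} + z_β = 1.960 + 0.842 = 2.802.
n = 2 × (2.802 / 0.373)² = 2 × 7.512² = 2 × 56.43 = 112.9.
Round up to the next whole participant.

n = 113 per group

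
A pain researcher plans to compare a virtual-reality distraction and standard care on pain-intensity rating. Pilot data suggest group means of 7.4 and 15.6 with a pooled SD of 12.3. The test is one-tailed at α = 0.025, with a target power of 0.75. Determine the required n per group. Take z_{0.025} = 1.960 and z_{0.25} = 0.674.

n = 32 per group

Cohen's d = |M₁ − M₂| / SD_pooled = |7.4 − 15.6| / 12.3 = 8.2 / 12.3 = 0.667.
For two independent groups with equal n: n = 2·((z_{α} + z_β) / d)².
z_{α} + z_β = 1.960 + 0.674 = 2.634.
n = 2 × (2.634 / 0.667)² = 2 × 3.949² = 2 × 15.59 = 31.2.
Round up to the next whole participant.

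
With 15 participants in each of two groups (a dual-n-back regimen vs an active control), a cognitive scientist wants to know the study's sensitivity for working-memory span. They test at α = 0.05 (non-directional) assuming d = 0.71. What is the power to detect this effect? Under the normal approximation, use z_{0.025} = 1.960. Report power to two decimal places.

For two equal groups, power = Φ(d·√(n/2) − z_{α/2}).
d·√(n/2) = 0.71 × √(15/2) = 0.71 × 2.739 = 1.944.
z_β = 1.944 − 1.960 = -0.016.
Power = Φ(-0.016) = 0.494.

power ≈ 0.49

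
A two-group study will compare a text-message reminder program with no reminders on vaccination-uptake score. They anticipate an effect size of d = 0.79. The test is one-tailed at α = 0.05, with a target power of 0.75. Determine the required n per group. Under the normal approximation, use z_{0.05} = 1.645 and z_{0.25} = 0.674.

n = 18 per group

For two independent groups with equal n: n = 2·((z_{α} + z_β) / d)².
z_{α} + z_β = 1.645 + 0.674 = 2.319.
n = 2 × (2.319 / 0.79)² = 2 × 2.935² = 2 × 8.62 = 17.2.
Round up to the next whole participant.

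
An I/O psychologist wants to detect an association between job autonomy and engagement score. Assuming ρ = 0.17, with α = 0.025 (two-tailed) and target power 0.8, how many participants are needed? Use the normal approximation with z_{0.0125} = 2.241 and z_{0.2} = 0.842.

n = 326

Fisher's z: C = ½·ln((1+r)/(1−r)) = ½·ln(1.4096) = 0.1717.
n = ((z_{α/2} + z_β)/C)² + 3.
(2.241 + 0.842) / 0.1717 = 3.083 / 0.1717 = 17.956.
n = 17.956² + 3 = 322.41 + 3 = 325.4.
Round up.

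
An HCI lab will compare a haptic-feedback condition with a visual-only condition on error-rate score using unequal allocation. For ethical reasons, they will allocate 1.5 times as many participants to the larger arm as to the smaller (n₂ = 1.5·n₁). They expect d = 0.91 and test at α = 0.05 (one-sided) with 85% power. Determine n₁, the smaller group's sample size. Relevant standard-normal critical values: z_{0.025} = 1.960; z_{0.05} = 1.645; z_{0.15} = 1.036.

n₁ = 15

With allocation ratio k = n₂/n₁ = 1.5, Var(x̄₁−x̄₂) = σ²(1/n₁ + 1/(k·n₁)) = σ²·(k+1)/(k·n₁).
So n₁ = (1 + 1/k)·((z_{α} + z_β)/d)² = 1.667 × (2.681/0.91)².
n₁ = 1.667 × 8.68 = 14.5.
Round up: n₁ = 15, giving n₂ = ⌈1.5 × 15⌉ = ⌈22.5⌉ = 23.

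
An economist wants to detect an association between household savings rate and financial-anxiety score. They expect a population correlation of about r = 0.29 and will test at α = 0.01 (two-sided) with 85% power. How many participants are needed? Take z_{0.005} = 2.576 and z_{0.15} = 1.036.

Fisher's z: C = ½·ln((1+r)/(1−r)) = ½·ln(1.8169) = 0.2986.
n = ((z_{α/2} + z_β)/C)² + 3.
(2.576 + 1.036) / 0.2986 = 3.612 / 0.2986 = 12.096.
n = 12.096² + 3 = 146.32 + 3 = 149.3.
Round up.

n = 150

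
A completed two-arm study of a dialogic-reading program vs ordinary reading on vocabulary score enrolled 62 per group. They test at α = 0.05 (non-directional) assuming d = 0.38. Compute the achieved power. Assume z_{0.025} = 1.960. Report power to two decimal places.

power ≈ 0.56

For two equal groups, power = Φ(d·√(n/2) − z_{α/2}).
d·√(n/2) = 0.38 × √(62/2) = 0.38 × 5.568 = 2.116.
z_β = 2.116 − 1.960 = 0.156.
Power = Φ(0.156) = 0.562.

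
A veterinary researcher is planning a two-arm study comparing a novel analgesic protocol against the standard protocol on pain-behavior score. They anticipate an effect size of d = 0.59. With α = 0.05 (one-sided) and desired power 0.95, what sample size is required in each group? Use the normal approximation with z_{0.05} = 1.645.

n = 63 per group

For two independent groups with equal n: n = 2·((z_{α} + z_β) / d)².
z_{α} + z_β = 1.645 + 1.645 = 3.290.
n = 2 × (3.290 / 0.59)² = 2 × 5.576² = 2 × 31.09 = 62.2.
Round up to the next whole participant.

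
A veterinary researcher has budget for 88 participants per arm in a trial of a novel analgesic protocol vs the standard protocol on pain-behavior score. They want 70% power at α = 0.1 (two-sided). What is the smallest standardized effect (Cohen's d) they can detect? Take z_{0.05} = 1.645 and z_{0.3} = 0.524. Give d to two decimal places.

d_min ≈ 0.33

For two independent groups of n = 88 each: d_min = (z_{α/2} + z_β)·√(2/n).
z-sum = 1.645 + 0.524 = 2.169.
d_min = 2.169 × √(2/88) = 2.169 × 0.1508 = 0.327.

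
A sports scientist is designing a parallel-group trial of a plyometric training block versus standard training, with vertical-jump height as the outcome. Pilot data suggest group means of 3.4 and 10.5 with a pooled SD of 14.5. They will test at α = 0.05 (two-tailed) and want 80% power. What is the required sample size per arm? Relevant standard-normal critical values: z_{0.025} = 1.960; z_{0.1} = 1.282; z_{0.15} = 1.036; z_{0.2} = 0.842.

n = 66 per group

Cohen's d = |M₁ − M₂| / SD_pooled = |3.4 − 10.5| / 14.5 = 7.1 / 14.5 = 0.490.
For two independent groups with equal n: n = 2·((z_{α/2} + z_β) / d)².
z_{α/2} + z_β = 1.960 + 0.842 = 2.802.
n = 2 × (2.802 / 0.490)² = 2 × 5.718² = 2 × 32.70 = 65.4.
Round up to the next whole participant.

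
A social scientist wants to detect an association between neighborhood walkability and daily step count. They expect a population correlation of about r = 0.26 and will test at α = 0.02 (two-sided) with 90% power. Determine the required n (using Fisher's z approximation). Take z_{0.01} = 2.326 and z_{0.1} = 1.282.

n = 187

Fisher's z: C = ½·ln((1+r)/(1−r)) = ½·ln(1.7027) = 0.2661.
n = ((z_{α/2} + z_β)/C)² + 3.
(2.326 + 1.282) / 0.2661 = 3.608 / 0.2661 = 13.559.
n = 13.559² + 3 = 183.84 + 3 = 186.8.
Round up.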